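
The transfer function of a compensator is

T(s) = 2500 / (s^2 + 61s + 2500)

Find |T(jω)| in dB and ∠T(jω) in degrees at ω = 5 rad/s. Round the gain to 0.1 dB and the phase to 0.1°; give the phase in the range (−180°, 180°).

0.0 dB, -7.0°

At s = jω = j5:
quadratic: (j5)² + 61·j5 + 2500 = 2475 + j305 → |·| ≈ 2493.7, ∠ ≈ 7.03°
|T| = 2500 / 2493.7 ≈ 1.0025
Gain = 20 log₁₀(1.0025) ≈ 0.02 dB
∠T = 0.00° − 7.03° = -7.03°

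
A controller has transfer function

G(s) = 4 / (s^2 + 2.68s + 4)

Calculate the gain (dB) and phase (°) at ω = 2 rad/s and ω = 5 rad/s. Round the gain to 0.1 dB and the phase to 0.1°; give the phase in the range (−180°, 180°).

ω = 2: -2.5 dB, -90.0°; ω = 5: -15.9 dB, -147.5°

At s = jω = j2:
quadratic: (j2)² + 2.68·j2 + 4 = 0 + j5.36 → |·| ≈ 5.36, ∠ ≈ 90.00°
|G| = 4 / 5.36 ≈ 0.74627
Gain = 20 log₁₀(0.74627) ≈ -2.54 dB
∠G = 0.00° − 90.00° = -90.00°

At s = jω = j5:
quadratic: (j5)² + 2.68·j5 + 4 = -21 + j13.4 → |·| ≈ 24.911, ∠ ≈ 147.46°
|G| = 4 / 24.911 ≈ 0.16057
Gain = 20 log₁₀(0.16057) ≈ -15.89 dB
∠G = 0.00° − 147.46° = -147.46°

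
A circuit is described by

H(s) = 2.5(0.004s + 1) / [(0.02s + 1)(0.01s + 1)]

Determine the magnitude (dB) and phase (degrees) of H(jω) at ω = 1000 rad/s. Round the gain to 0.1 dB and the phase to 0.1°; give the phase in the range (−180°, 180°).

At ω = 1000 rad/s:
zero (1 + j1000·0.004) = 1 + j4 → |·| ≈ 4.1231, ∠ ≈ 75.96°
pole (1 + j1000·0.02) = 1 + j20 → |·| ≈ 20.025, ∠ ≈ 87.14°
pole (1 + j1000·0.01) = 1 + j10 → |·| ≈ 10.05, ∠ ≈ 84.29°
|H| = 2.5 · 4.1231 / (20.025 · 10.05) ≈ 0.051218
Gain = 20 log₁₀(0.051218) ≈ -25.81 dB
∠H = (75.96°) − (87.14° + 84.29°) = -95.47°

-25.8 dB, -95.5°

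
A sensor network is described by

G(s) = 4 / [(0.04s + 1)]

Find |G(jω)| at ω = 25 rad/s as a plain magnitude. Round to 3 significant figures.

At ω = 25 rad/s:
pole (1 + j25·0.04) = 1 + j1 → |·| ≈ 1.4142, ∠ ≈ 45.00°
|G| = 4 · 1 / (1.4142) ≈ 2.8285

2.83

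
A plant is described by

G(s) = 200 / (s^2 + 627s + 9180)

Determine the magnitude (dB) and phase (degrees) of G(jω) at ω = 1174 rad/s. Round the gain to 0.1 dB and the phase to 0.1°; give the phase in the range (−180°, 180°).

-77.8 dB, -151.7°

Substitute s = j1174:
Numerator: 200 = 200 + j0
Denominator: (j1174)^2 + 627(j1174) + 9180 = -1369096 + j736098
|N| = √(200² + 0²) ≈ 200, ∠N ≈ 0.00°
|D| = √(1369096² + 736098²) ≈ 1.5544e+06, ∠D ≈ 151.74°
|G| = 200 / 1.5544e+06 ≈ 0.00012867
Gain = 20 log₁₀(0.00012867) ≈ -77.81 dB
∠G = 0.00° − 151.74° = -151.74°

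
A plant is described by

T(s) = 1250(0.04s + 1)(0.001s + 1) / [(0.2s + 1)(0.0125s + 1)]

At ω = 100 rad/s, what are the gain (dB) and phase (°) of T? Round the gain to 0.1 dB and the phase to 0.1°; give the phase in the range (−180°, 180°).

44.2 dB, -56.8°

At ω = 100 rad/s:
zero (1 + j100·0.04) = 1 + j4 → |·| ≈ 4.1231, ∠ ≈ 75.96°
zero (1 + j100·0.001) = 1 + j0.1 → |·| ≈ 1.005, ∠ ≈ 5.71°
pole (1 + j100·0.2) = 1 + j20 → |·| ≈ 20.025, ∠ ≈ 87.14°
pole (1 + j100·0.0125) = 1 + j1.25 → |·| ≈ 1.6008, ∠ ≈ 51.34°
|T| = 1250 · 4.1231 · 1.005 / (20.025 · 1.6008) ≈ 161.58
Gain = 20 log₁₀(161.58) ≈ 44.17 dB
∠T = (75.96° + 5.71°) − (87.14° + 51.34°) = -56.81°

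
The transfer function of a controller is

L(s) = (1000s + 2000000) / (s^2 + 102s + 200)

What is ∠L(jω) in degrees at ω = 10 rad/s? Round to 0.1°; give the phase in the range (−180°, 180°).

Substitute s = j10:
Numerator: 1000(j10) + 2000000 = 2000000 + j10000
Denominator: (j10)^2 + 102(j10) + 200 = 100 + j1020
|N| = √(2000000² + 10000²) ≈ 2e+06, ∠N ≈ 0.29°
|D| = √(100² + 1020²) ≈ 1024.9, ∠D ≈ 84.40°
∠L = 0.29° − 84.40° = -84.11°

-84.1°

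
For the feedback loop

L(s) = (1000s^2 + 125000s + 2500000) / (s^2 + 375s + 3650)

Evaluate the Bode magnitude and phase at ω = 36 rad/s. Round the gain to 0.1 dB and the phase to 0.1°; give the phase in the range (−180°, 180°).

50.6 dB, -5.1°

Substitute s = j36:
Numerator: 1000(j36)^2 + 125000(j36) + 2500000 = 1204000 + j4500000
Denominator: (j36)^2 + 375(j36) + 3650 = 2354 + j13500
|N| = √(1204000² + 4500000²) ≈ 4.6583e+06, ∠N ≈ 75.02°
|D| = √(2354² + 13500²) ≈ 13704, ∠D ≈ 80.11°
|L| = 4.6583e+06 / 13704 ≈ 339.92
Gain = 20 log₁₀(339.92) ≈ 50.63 dB
∠L = 75.02° − 80.11° = -5.09°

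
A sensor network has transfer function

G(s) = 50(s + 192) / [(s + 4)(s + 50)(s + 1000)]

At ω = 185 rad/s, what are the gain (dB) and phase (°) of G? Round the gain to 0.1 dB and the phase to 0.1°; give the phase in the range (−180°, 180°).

-68.6 dB, -130.2°

At s = jω = j185:
zero (s+192): 192 + j185 → |·| = √(192²+185²) = √71089 ≈ 266.63, ∠ = arctan(185/192) ≈ 43.94°
pole (s+4): 4 + j185 → |·| = √(4²+185²) = √34241 ≈ 185.04, ∠ = arctan(185/4) ≈ 88.76°
pole (s+50): 50 + j185 → |·| = √(50²+185²) = √36725 ≈ 191.64, ∠ = arctan(185/50) ≈ 74.88°
pole (s+1000): 1000 + j185 → |·| = √(1000²+185²) = √1034225 ≈ 1017, ∠ = arctan(185/1000) ≈ 10.48°
|G| = 50 · 266.63 / 3.6064e+07 ≈ 0.00036966
Gain = 20 log₁₀(0.00036966) ≈ -68.64 dB
∠G = 43.94° − 174.12° = -130.18°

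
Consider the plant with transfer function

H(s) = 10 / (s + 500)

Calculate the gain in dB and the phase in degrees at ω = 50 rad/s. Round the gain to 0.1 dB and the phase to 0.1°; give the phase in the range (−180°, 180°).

At s = jω = j50:
pole (s+500): 500 + j50 → |·| = √(500²+50²) = √252500 ≈ 502.49, ∠ = arctan(50/500) ≈ 5.71°
|H| = 10 / 502.49 ≈ 0.019901
Gain = 20 log₁₀(0.019901) ≈ -34.02 dB
∠H = 0.00° − 5.71° = -5.71°

-34.0 dB, -5.7°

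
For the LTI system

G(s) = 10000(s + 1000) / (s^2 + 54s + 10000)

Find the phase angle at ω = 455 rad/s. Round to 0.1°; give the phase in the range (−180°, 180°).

-148.4°

At s = jω = j455:
zero (s+1000): 1000 + j455 → |·| = √(1000²+455²) = √1207025 ≈ 1098.6, ∠ = arctan(455/1000) ≈ 24.47°
quadratic: (j455)² + 54·j455 + 10000 = -197025 + j24570 → |·| ≈ 1.9855e+05, ∠ ≈ 172.89°
∠G = 24.47° − 172.89° = -148.42°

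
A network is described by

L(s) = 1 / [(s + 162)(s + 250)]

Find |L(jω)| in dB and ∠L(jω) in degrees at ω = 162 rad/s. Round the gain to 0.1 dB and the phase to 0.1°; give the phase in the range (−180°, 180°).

-96.7 dB, -77.9°

At s = jω = j162:
pole (s+162): 162 + j162 → |·| = √(162²+162²) = √52488 ≈ 229.1, ∠ = arctan(162/162) ≈ 45.00°
pole (s+250): 250 + j162 → |·| = √(250²+162²) = √88744 ≈ 297.9, ∠ = arctan(162/250) ≈ 32.94°
|L| = 1 / 68249 ≈ 1.4652e-05
Gain = 20 log₁₀(1.4652e-05) ≈ -96.68 dB
∠L = 0.00° − 77.94° = -77.94°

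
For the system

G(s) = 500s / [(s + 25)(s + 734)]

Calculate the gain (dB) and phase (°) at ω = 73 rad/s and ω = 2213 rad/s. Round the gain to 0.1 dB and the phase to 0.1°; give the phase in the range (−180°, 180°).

ω = 73: -3.9 dB, 13.2°; ω = 2213: -13.4 dB, -71.0°

At s = jω = j73:
zero at origin: s = j73 → |·| = 73, ∠ = 90.00°
pole (s+25): 25 + j73 → |·| = √(25²+73²) = √5954 ≈ 77.162, ∠ = arctan(73/25) ≈ 71.10°
pole (s+734): 734 + j73 → |·| = √(734²+73²) = √544085 ≈ 737.62, ∠ = arctan(73/734) ≈ 5.68°
|G| = 500 · 73 / 56916 ≈ 0.6413
Gain = 20 log₁₀(0.6413) ≈ -3.86 dB
∠G = 90.00° − 76.78° = 13.22°

At s = jω = j2213:
zero at origin: s = j2213 → |·| = 2213, ∠ = 90.00°
pole (s+25): 25 + j2213 → |·| = √(25²+2213²) = √4897994 ≈ 2213.1, ∠ = arctan(2213/25) ≈ 89.35°
pole (s+734): 734 + j2213 → |·| = √(734²+2213²) = √5436125 ≈ 2331.5, ∠ = arctan(2213/734) ≈ 71.65°
|G| = 500 · 2213 / 5.1598e+06 ≈ 0.21445
Gain = 20 log₁₀(0.21445) ≈ -13.37 dB
∠G = 90.00° − 161.00° = -71.00°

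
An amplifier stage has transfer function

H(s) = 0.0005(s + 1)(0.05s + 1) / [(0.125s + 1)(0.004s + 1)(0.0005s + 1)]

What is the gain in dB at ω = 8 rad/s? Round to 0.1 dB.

-50.3 dB

At ω = 8 rad/s:
zero (1 + j8·1) = 1 + j8 → |·| ≈ 8.0623, ∠ ≈ 82.87°
zero (1 + j8·0.05) = 1 + j0.4 → |·| ≈ 1.077, ∠ ≈ 21.80°
pole (1 + j8·0.125) = 1 + j1 → |·| ≈ 1.4142, ∠ ≈ 45.00°
pole (1 + j8·0.004) = 1 + j0.032 → |·| ≈ 1.0005, ∠ ≈ 1.83°
pole (1 + j8·0.0005) = 1 + j0.004 → |·| ≈ 1, ∠ ≈ 0.23°
|H| = 0.0005 · 8.0623 · 1.077 / (1.4142 · 1.0005 · 1) ≈ 0.0030684
Gain = 20 log₁₀(0.0030684) ≈ -50.26 dB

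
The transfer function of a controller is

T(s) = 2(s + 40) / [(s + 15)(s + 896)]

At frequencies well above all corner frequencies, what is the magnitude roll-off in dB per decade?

Each pole contributes −20 dB/decade at high frequency; each zero contributes +20 dB/decade.
Net: 1 zero(s) − 2 pole(s) → -20 dB/decade.

-20 dB/decade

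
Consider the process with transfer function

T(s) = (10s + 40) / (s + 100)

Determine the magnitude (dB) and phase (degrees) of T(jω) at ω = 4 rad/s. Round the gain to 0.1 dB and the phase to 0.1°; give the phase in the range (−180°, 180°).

Substitute s = j4:
Numerator: 10(j4) + 40 = 40 + j40
Denominator: (j4) + 100 = 100 + j4
|N| = √(40² + 40²) ≈ 56.569, ∠N ≈ 45.00°
|D| = √(100² + 4²) ≈ 100.08, ∠D ≈ 2.29°
|T| = 56.569 / 100.08 ≈ 0.56524
Gain = 20 log₁₀(0.56524) ≈ -4.96 dB
∠T = 45.00° − 2.29° = 42.71°

-5.0 dB, 42.7°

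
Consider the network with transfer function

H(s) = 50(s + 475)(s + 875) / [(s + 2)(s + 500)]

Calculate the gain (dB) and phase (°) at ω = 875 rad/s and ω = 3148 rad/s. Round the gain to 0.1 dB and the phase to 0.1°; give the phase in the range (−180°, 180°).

ω = 875: 36.9 dB, -43.6°; ω = 3148: 34.3 dB, -15.1°

At s = jω = j875:
zero (s+475): 475 + j875 → |·| = √(475²+875²) = √991250 ≈ 995.62, ∠ = arctan(875/475) ≈ 61.50°
zero (s+875): 875 + j875 → |·| = √(875²+875²) = √1531250 ≈ 1237.4, ∠ = arctan(875/875) ≈ 45.00°
pole (s+2): 2 + j875 → |·| = √(2²+875²) = √765629 ≈ 875, ∠ = arctan(875/2) ≈ 89.87°
pole (s+500): 500 + j875 → |·| = √(500²+875²) = √1015625 ≈ 1007.8, ∠ = arctan(875/500) ≈ 60.26°
|H| = 50 · 1.232e+06 / 8.8182e+05 ≈ 69.856
Gain = 20 log₁₀(69.856) ≈ 36.88 dB
∠H = 106.50° − 150.13° = -43.63°

At s = jω = j3148:
zero (s+475): 475 + j3148 → |·| = √(475²+3148²) = √10135529 ≈ 3183.6, ∠ = arctan(3148/475) ≈ 81.42°
zero (s+875): 875 + j3148 → |·| = √(875²+3148²) = √10675529 ≈ 3267.3, ∠ = arctan(3148/875) ≈ 74.47°
pole (s+2): 2 + j3148 → |·| = √(2²+3148²) = √9909908 ≈ 3148, ∠ = arctan(3148/2) ≈ 89.96°
pole (s+500): 500 + j3148 → |·| = √(500²+3148²) = √10159904 ≈ 3187.5, ∠ = arctan(3148/500) ≈ 80.98°
|H| = 50 · 1.0402e+07 / 1.0034e+07 ≈ 51.834
Gain = 20 log₁₀(51.834) ≈ 34.29 dB
∠H = 155.89° − 170.94° = -15.05°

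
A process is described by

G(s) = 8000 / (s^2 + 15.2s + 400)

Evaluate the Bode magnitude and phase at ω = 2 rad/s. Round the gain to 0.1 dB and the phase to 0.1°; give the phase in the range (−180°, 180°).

At s = jω = j2:
quadratic: (j2)² + 15.2·j2 + 400 = 396 + j30.4 → |·| ≈ 397.17, ∠ ≈ 4.39°
|G| = 8000 / 397.17 ≈ 20.143
Gain = 20 log₁₀(20.143) ≈ 26.08 dB
∠G = 0.00° − 4.39° = -4.39°

26.1 dB, -4.4°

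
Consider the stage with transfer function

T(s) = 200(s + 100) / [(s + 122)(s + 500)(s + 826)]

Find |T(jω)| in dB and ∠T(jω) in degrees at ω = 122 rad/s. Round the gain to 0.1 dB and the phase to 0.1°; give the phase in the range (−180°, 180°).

-67.4 dB, -16.5°

At s = jω = j122:
zero (s+100): 100 + j122 → |·| = √(100²+122²) = √24884 ≈ 157.75, ∠ = arctan(122/100) ≈ 50.66°
pole (s+122): 122 + j122 → |·| = √(122²+122²) = √29768 ≈ 172.53, ∠ = arctan(122/122) ≈ 45.00°
pole (s+500): 500 + j122 → |·| = √(500²+122²) = √264884 ≈ 514.67, ∠ = arctan(122/500) ≈ 13.71°
pole (s+826): 826 + j122 → |·| = √(826²+122²) = √697160 ≈ 834.96, ∠ = arctan(122/826) ≈ 8.40°
|T| = 200 · 157.75 / 7.4141e+07 ≈ 0.00042554
Gain = 20 log₁₀(0.00042554) ≈ -67.42 dB
∠T = 50.66° − 67.11° = -16.45°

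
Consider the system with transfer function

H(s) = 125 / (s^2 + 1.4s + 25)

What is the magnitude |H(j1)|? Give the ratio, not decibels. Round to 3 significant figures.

At s = jω = j1:
quadratic: (j1)² + 1.4·j1 + 25 = 24 + j1.4 → |·| ≈ 24.041, ∠ ≈ 3.34°
|H| = 125 / 24.041 ≈ 5.1995

5.20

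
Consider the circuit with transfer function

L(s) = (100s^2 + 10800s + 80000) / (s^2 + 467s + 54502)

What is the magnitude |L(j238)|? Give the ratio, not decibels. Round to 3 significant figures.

55.3

Substitute s = j238:
Numerator: 100(j238)^2 + 10800(j238) + 80000 = -5584400 + j2570400
Denominator: (j238)^2 + 467(j238) + 54502 = -2142 + j111146
|N| = √(5584400² + 2570400²) ≈ 6.1476e+06, ∠N ≈ 155.28°
|D| = √(2142² + 111146²) ≈ 1.1117e+05, ∠D ≈ 91.10°
|L| = 6.1476e+06 / 1.1117e+05 ≈ 55.299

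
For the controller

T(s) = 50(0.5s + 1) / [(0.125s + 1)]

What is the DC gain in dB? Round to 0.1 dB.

T(0) = 50 · 1 / 1 = 50
20 log₁₀(50) ≈ 33.98 dB

34.0 dB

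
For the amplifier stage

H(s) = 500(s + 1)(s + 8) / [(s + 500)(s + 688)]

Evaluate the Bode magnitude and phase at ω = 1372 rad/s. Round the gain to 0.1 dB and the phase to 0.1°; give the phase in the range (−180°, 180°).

At s = jω = j1372:
zero (s+1): 1 + j1372 → |·| = √(1²+1372²) = √1882385 ≈ 1372, ∠ = arctan(1372/1) ≈ 89.96°
zero (s+8): 8 + j1372 → |·| = √(8²+1372²) = √1882448 ≈ 1372, ∠ = arctan(1372/8) ≈ 89.67°
pole (s+500): 500 + j1372 → |·| = √(500²+1372²) = √2132384 ≈ 1460.3, ∠ = arctan(1372/500) ≈ 69.98°
pole (s+688): 688 + j1372 → |·| = √(688²+1372²) = √2355728 ≈ 1534.8, ∠ = arctan(1372/688) ≈ 63.37°
|H| = 500 · 1.8824e+06 / 2.2413e+06 ≈ 419.93
Gain = 20 log₁₀(419.93) ≈ 52.46 dB
∠H = 179.63° − 133.35° = 46.28°

52.5 dB, 46.3°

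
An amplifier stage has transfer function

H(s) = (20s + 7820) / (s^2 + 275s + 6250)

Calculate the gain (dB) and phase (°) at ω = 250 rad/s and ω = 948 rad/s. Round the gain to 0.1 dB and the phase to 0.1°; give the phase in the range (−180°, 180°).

ω = 250: -19.6 dB, -96.7°; ω = 948: -33.1 dB, -96.1°

Substitute s = j250:
Numerator: 20(j250) + 7820 = 7820 + j5000
Denominator: (j250)^2 + 275(j250) + 6250 = -56250 + j68750
|N| = √(7820² + 5000²) ≈ 9281.8, ∠N ≈ 32.59°
|D| = √(56250² + 68750²) ≈ 88829, ∠D ≈ 129.29°
|H| = 9281.8 / 88829 ≈ 0.10449
Gain = 20 log₁₀(0.10449) ≈ -19.62 dB
∠H = 32.59° − 129.29° = -96.70°

Substitute s = j948:
Numerator: 20(j948) + 7820 = 7820 + j18960
Denominator: (j948)^2 + 275(j948) + 6250 = -892454 + j260700
|N| = √(7820² + 18960²) ≈ 20509, ∠N ≈ 67.59°
|D| = √(892454² + 260700²) ≈ 9.2975e+05, ∠D ≈ 163.72°
|H| = 20509 / 9.2975e+05 ≈ 0.022059
Gain = 20 log₁₀(0.022059) ≈ -33.13 dB
∠H = 67.59° − 163.72° = -96.13°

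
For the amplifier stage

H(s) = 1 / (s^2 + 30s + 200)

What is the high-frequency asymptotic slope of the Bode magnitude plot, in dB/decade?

-40 dB/decade

Each pole contributes −20 dB/decade at high frequency; each zero contributes +20 dB/decade.
Net: 0 zero(s) − 2 pole(s) → -40 dB/decade.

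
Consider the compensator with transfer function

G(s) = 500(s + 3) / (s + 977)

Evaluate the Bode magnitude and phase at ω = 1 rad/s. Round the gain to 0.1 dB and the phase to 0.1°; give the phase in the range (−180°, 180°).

At s = jω = j1:
zero (s+3): 3 + j1 → |·| = √(3²+1²) = √10 ≈ 3.1623, ∠ = arctan(1/3) ≈ 18.43°
pole (s+977): 977 + j1 → |·| = √(977²+1²) = √954530 ≈ 977, ∠ = arctan(1/977) ≈ 0.06°
|G| = 500 · 3.1623 / 977 ≈ 1.6184
Gain = 20 log₁₀(1.6184) ≈ 4.18 dB
∠G = 18.43° − 0.06° = 18.37°

4.2 dB, 18.4°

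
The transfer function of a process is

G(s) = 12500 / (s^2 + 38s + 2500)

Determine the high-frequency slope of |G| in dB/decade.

Each pole contributes −20 dB/decade at high frequency; each zero contributes +20 dB/decade.
Net: 0 zero(s) − 2 pole(s) → -40 dB/decade.

-40 dB/decade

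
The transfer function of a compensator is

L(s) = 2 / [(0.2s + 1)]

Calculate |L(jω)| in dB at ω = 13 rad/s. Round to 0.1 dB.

At ω = 13 rad/s:
pole (1 + j13·0.2) = 1 + j2.6 → |·| ≈ 2.7857, ∠ ≈ 68.96°
|L| = 2 · 1 / (2.7857) ≈ 0.71795
Gain = 20 log₁₀(0.71795) ≈ -2.88 dB

-2.9 dB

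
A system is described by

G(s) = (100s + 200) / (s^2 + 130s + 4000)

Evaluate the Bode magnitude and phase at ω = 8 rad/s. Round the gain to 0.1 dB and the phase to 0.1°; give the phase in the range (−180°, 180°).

Substitute s = j8:
Numerator: 100(j8) + 200 = 200 + j800
Denominator: (j8)^2 + 130(j8) + 4000 = 3936 + j1040
|N| = √(200² + 800²) ≈ 824.62, ∠N ≈ 75.96°
|D| = √(3936² + 1040²) ≈ 4071.1, ∠D ≈ 14.80°
|G| = 824.62 / 4071.1 ≈ 0.20255
Gain = 20 log₁₀(0.20255) ≈ -13.87 dB
∠G = 75.96° − 14.80° = 61.16°

-13.9 dB, 61.2°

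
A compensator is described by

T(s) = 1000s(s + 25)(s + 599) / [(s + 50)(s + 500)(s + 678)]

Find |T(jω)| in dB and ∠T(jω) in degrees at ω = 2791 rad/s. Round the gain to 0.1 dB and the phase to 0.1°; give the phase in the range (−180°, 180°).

At s = jω = j2791:
zero (s+25): 25 + j2791 → |·| = √(25²+2791²) = √7790306 ≈ 2791.1, ∠ = arctan(2791/25) ≈ 89.49°
zero (s+599): 599 + j2791 → |·| = √(599²+2791²) = √8148482 ≈ 2854.6, ∠ = arctan(2791/599) ≈ 77.89°
zero at origin: s = j2791 → |·| = 2791, ∠ = 90.00°
pole (s+50): 50 + j2791 → |·| = √(50²+2791²) = √7792181 ≈ 2791.4, ∠ = arctan(2791/50) ≈ 88.97°
pole (s+500): 500 + j2791 → |·| = √(500²+2791²) = √8039681 ≈ 2835.4, ∠ = arctan(2791/500) ≈ 79.84°
pole (s+678): 678 + j2791 → |·| = √(678²+2791²) = √8249365 ≈ 2872.2, ∠ = arctan(2791/678) ≈ 76.35°
|T| = 1000 · 2.2237e+10 / 2.2733e+10 ≈ 978.18
Gain = 20 log₁₀(978.18) ≈ 59.81 dB
∠T = 257.38° − 245.16° = 12.22°

59.8 dB, 12.2°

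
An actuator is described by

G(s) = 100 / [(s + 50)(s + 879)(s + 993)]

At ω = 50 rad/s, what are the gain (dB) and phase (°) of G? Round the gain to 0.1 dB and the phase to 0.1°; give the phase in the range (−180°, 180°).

-115.8 dB, -51.1°

At s = jω = j50:
pole (s+50): 50 + j50 → |·| = √(50²+50²) = √5000 ≈ 70.711, ∠ = arctan(50/50) ≈ 45.00°
pole (s+879): 879 + j50 → |·| = √(879²+50²) = √775141 ≈ 880.42, ∠ = arctan(50/879) ≈ 3.26°
pole (s+993): 993 + j50 → |·| = √(993²+50²) = √988549 ≈ 994.26, ∠ = arctan(50/993) ≈ 2.88°
|G| = 100 / 6.1898e+07 ≈ 1.6156e-06
Gain = 20 log₁₀(1.6156e-06) ≈ -115.83 dB
∠G = 0.00° − 51.14° = -51.14°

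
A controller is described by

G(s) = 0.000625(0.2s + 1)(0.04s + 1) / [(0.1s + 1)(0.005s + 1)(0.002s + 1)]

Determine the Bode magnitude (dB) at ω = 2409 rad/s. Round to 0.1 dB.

-53.9 dB

At ω = 2409 rad/s:
zero (1 + j2409·0.2) = 1 + j481.8 → |·| ≈ 481.8, ∠ ≈ 89.88°
zero (1 + j2409·0.04) = 1 + j96.36 → |·| ≈ 96.365, ∠ ≈ 89.41°
pole (1 + j2409·0.1) = 1 + j240.9 → |·| ≈ 240.9, ∠ ≈ 89.76°
pole (1 + j2409·0.005) = 1 + j12.045 → |·| ≈ 12.086, ∠ ≈ 85.25°
pole (1 + j2409·0.002) = 1 + j4.818 → |·| ≈ 4.9207, ∠ ≈ 78.27°
|G| = 0.000625 · 481.8 · 96.365 / (240.9 · 12.086 · 4.9207) ≈ 0.0020254
Gain = 20 log₁₀(0.0020254) ≈ -53.87 dB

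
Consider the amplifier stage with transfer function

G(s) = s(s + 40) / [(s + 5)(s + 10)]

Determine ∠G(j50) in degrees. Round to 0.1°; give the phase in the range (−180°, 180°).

At s = jω = j50:
zero (s+40): 40 + j50 → |·| = √(40²+50²) = √4100 ≈ 64.031, ∠ = arctan(50/40) ≈ 51.34°
zero at origin: s = j50 → |·| = 50, ∠ = 90.00°
pole (s+5): 5 + j50 → |·| = √(5²+50²) = √2525 ≈ 50.249, ∠ = arctan(50/5) ≈ 84.29°
pole (s+10): 10 + j50 → |·| = √(10²+50²) = √2600 ≈ 50.99, ∠ = arctan(50/10) ≈ 78.69°
∠G = 141.34° − 162.98° = -21.64°

-21.6°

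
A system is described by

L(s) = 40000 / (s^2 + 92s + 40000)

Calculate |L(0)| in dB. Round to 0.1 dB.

L(0) = 40000 / 40000 = 1
20 log₁₀(1) ≈ 0.00 dB

0.0 dB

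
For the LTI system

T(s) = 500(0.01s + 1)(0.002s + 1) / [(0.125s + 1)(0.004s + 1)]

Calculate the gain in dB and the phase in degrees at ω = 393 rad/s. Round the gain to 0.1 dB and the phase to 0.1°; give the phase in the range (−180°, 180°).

29.0 dB, -32.5°

At ω = 393 rad/s:
zero (1 + j393·0.01) = 1 + j3.93 → |·| ≈ 4.0552, ∠ ≈ 75.72°
zero (1 + j393·0.002) = 1 + j0.786 → |·| ≈ 1.2719, ∠ ≈ 38.17°
pole (1 + j393·0.125) = 1 + j49.125 → |·| ≈ 49.135, ∠ ≈ 88.83°
pole (1 + j393·0.004) = 1 + j1.572 → |·| ≈ 1.8631, ∠ ≈ 57.54°
|T| = 500 · 4.0552 · 1.2719 / (49.135 · 1.8631) ≈ 28.171
Gain = 20 log₁₀(28.171) ≈ 29.00 dB
∠T = (75.72° + 38.17°) − (88.83° + 57.54°) = -32.48°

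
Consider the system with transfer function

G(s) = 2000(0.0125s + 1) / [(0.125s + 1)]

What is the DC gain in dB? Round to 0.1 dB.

66.0 dB

G(0) = 2000 · 1 / 1 = 2000
20 log₁₀(2000) ≈ 66.02 dB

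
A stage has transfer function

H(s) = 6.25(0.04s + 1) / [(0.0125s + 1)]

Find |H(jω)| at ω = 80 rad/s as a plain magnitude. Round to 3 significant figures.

At ω = 80 rad/s:
zero (1 + j80·0.04) = 1 + j3.2 → |·| ≈ 3.3526, ∠ ≈ 72.65°
pole (1 + j80·0.0125) = 1 + j1 → |·| ≈ 1.4142, ∠ ≈ 45.00°
|H| = 6.25 · 3.3526 / (1.4142) ≈ 14.817

14.8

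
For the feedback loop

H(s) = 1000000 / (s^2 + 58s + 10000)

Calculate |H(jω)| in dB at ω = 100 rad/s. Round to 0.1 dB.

44.7 dB

At s = jω = j100:
quadratic: (j100)² + 58·j100 + 10000 = 0 + j5800 → |·| ≈ 5800, ∠ ≈ 90.00°
|H| = 1000000 / 5800 ≈ 172.41
Gain = 20 log₁₀(172.41) ≈ 44.73 dB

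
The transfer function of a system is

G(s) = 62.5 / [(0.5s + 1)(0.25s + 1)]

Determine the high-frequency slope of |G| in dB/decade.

Each pole contributes −20 dB/decade at high frequency; each zero contributes +20 dB/decade.
Net: 0 zero(s) − 2 pole(s) → -40 dB/decade.

-40 dB/decade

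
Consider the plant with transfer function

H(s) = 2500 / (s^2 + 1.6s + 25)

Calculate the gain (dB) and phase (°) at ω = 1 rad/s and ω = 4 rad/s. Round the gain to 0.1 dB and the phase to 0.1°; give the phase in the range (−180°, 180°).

At s = jω = j1:
quadratic: (j1)² + 1.6·j1 + 25 = 24 + j1.6 → |·| ≈ 24.053, ∠ ≈ 3.81°
|H| = 2500 / 24.053 ≈ 103.94
Gain = 20 log₁₀(103.94) ≈ 40.34 dB
∠H = 0.00° − 3.81° = -3.81°

At s = jω = j4:
quadratic: (j4)² + 1.6·j4 + 25 = 9 + j6.4 → |·| ≈ 11.044, ∠ ≈ 35.42°
|H| = 2500 / 11.044 ≈ 226.37
Gain = 20 log₁₀(226.37) ≈ 47.10 dB
∠H = 0.00° − 35.42° = -35.42°

ω = 1: 40.3 dB, -3.8°; ω = 4: 47.1 dB, -35.4°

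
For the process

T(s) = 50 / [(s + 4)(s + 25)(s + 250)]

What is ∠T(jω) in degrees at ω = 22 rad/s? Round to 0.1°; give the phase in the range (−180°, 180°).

-126.1°

At s = jω = j22:
pole (s+4): 4 + j22 → |·| = √(4²+22²) = √500 ≈ 22.361, ∠ = arctan(22/4) ≈ 79.70°
pole (s+25): 25 + j22 → |·| = √(25²+22²) = √1109 ≈ 33.302, ∠ = arctan(22/25) ≈ 41.35°
pole (s+250): 250 + j22 → |·| = √(250²+22²) = √62984 ≈ 250.97, ∠ = arctan(22/250) ≈ 5.03°
∠T = 0.00° − 126.08° = -126.08°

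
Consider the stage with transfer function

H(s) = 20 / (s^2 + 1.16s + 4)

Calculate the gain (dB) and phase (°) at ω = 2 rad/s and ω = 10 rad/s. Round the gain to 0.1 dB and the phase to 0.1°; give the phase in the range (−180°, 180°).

ω = 2: 18.7 dB, -90.0°; ω = 10: -13.7 dB, -173.1°

At s = jω = j2:
quadratic: (j2)² + 1.16·j2 + 4 = 0 + j2.32 → |·| ≈ 2.32, ∠ ≈ 90.00°
|H| = 20 / 2.32 ≈ 8.6207
Gain = 20 log₁₀(8.6207) ≈ 18.71 dB
∠H = 0.00° − 90.00° = -90.00°

At s = jω = j10:
quadratic: (j10)² + 1.16·j10 + 4 = -96 + j11.6 → |·| ≈ 96.698, ∠ ≈ 173.11°
|H| = 20 / 96.698 ≈ 0.20683
Gain = 20 log₁₀(0.20683) ≈ -13.69 dB
∠H = 0.00° − 173.11° = -173.11°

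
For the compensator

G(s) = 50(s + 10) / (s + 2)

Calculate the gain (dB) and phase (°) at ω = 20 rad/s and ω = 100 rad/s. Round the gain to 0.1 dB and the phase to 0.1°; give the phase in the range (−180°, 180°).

ω = 20: 34.9 dB, -20.9°; ω = 100: 34.0 dB, -4.6°

At s = jω = j20:
zero (s+10): 10 + j20 → |·| = √(10²+20²) = √500 ≈ 22.361, ∠ = arctan(20/10) ≈ 63.43°
pole (s+2): 2 + j20 → |·| = √(2²+20²) = √404 ≈ 20.1, ∠ = arctan(20/2) ≈ 84.29°
|G| = 50 · 22.361 / 20.1 ≈ 55.624
Gain = 20 log₁₀(55.624) ≈ 34.91 dB
∠G = 63.43° − 84.29° = -20.86°

At s = jω = j100:
zero (s+10): 10 + j100 → |·| = √(10²+100²) = √10100 ≈ 100.5, ∠ = arctan(100/10) ≈ 84.29°
pole (s+2): 2 + j100 → |·| = √(2²+100²) = √10004 ≈ 100.02, ∠ = arctan(100/2) ≈ 88.85°
|G| = 50 · 100.5 / 100.02 ≈ 50.24
Gain = 20 log₁₀(50.24) ≈ 34.02 dB
∠G = 84.29° − 88.85° = -4.56°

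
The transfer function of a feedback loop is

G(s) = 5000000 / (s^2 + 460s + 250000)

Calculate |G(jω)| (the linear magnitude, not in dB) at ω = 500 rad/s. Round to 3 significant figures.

21.7

At s = jω = j500:
quadratic: (j500)² + 460·j500 + 250000 = 0 + j230000 → |·| ≈ 2.3e+05, ∠ ≈ 90.00°
|G| = 5000000 / 2.3e+05 ≈ 21.739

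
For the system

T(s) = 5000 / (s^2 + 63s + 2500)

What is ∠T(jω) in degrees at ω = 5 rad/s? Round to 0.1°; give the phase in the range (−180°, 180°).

-7.3°

At s = jω = j5:
quadratic: (j5)² + 63·j5 + 2500 = 2475 + j315 → |·| ≈ 2495, ∠ ≈ 7.25°
∠T = 0.00° − 7.25° = -7.25°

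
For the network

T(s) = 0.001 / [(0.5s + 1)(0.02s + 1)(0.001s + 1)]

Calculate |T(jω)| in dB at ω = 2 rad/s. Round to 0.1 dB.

-63.0 dB

At ω = 2 rad/s:
pole (1 + j2·0.5) = 1 + j1 → |·| ≈ 1.4142, ∠ ≈ 45.00°
pole (1 + j2·0.02) = 1 + j0.04 → |·| ≈ 1.0008, ∠ ≈ 2.29°
pole (1 + j2·0.001) = 1 + j0.002 → |·| ≈ 1, ∠ ≈ 0.11°
|T| = 0.001 · 1 / (1.4142 · 1.0008 · 1) ≈ 0.00070655
Gain = 20 log₁₀(0.00070655) ≈ -63.02 dB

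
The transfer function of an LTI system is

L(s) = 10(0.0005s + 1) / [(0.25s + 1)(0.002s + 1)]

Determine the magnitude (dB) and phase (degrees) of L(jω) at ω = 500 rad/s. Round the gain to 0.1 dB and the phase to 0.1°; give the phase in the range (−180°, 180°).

At ω = 500 rad/s:
zero (1 + j500·0.0005) = 1 + j0.25 → |·| ≈ 1.0308, ∠ ≈ 14.04°
pole (1 + j500·0.25) = 1 + j125 → |·| ≈ 125, ∠ ≈ 89.54°
pole (1 + j500·0.002) = 1 + j1 → |·| ≈ 1.4142, ∠ ≈ 45.00°
|L| = 10 · 1.0308 / (125 · 1.4142) ≈ 0.058311
Gain = 20 log₁₀(0.058311) ≈ -24.68 dB
∠L = (14.04°) − (89.54° + 45.00°) = -120.50°

-24.7 dB, -120.5°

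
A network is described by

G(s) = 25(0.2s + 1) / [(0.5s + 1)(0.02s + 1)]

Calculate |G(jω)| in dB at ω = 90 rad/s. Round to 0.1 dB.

At ω = 90 rad/s:
zero (1 + j90·0.2) = 1 + j18 → |·| ≈ 18.028, ∠ ≈ 86.82°
pole (1 + j90·0.5) = 1 + j45 → |·| ≈ 45.011, ∠ ≈ 88.73°
pole (1 + j90·0.02) = 1 + j1.8 → |·| ≈ 2.0591, ∠ ≈ 60.95°
|G| = 25 · 18.028 / (45.011 · 2.0591) ≈ 4.8629
Gain = 20 log₁₀(4.8629) ≈ 13.74 dB

13.7 dB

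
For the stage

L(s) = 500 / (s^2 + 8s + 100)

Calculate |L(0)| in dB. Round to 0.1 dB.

14.0 dB

L(0) = 500 / 100 = 5
20 log₁₀(5) ≈ 13.98 dB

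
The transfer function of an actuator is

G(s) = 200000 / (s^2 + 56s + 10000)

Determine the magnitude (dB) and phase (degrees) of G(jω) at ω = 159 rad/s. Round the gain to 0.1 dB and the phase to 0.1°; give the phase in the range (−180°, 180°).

21.1 dB, -149.8°

At s = jω = j159:
quadratic: (j159)² + 56·j159 + 10000 = -15281 + j8904 → |·| ≈ 17686, ∠ ≈ 149.77°
|G| = 200000 / 17686 ≈ 11.308
Gain = 20 log₁₀(11.308) ≈ 21.07 dB
∠G = 0.00° − 149.77° = -149.77°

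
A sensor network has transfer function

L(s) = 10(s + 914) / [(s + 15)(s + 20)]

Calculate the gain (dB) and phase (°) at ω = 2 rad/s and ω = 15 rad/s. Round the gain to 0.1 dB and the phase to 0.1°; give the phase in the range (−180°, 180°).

ω = 2: 29.6 dB, -13.2°; ω = 15: 24.7 dB, -80.9°

At s = jω = j2:
zero (s+914): 914 + j2 → |·| = √(914²+2²) = √835400 ≈ 914, ∠ = arctan(2/914) ≈ 0.13°
pole (s+15): 15 + j2 → |·| = √(15²+2²) = √229 ≈ 15.133, ∠ = arctan(2/15) ≈ 7.59°
pole (s+20): 20 + j2 → |·| = √(20²+2²) = √404 ≈ 20.1, ∠ = arctan(2/20) ≈ 5.71°
|L| = 10 · 914 / 304.17 ≈ 30.049
Gain = 20 log₁₀(30.049) ≈ 29.56 dB
∠L = 0.13° − 13.30° = -13.17°

At s = jω = j15:
zero (s+914): 914 + j15 → |·| = √(914²+15²) = √835621 ≈ 914.12, ∠ = arctan(15/914) ≈ 0.94°
pole (s+15): 15 + j15 → |·| = √(15²+15²) = √450 ≈ 21.213, ∠ = arctan(15/15) ≈ 45.00°
pole (s+20): 20 + j15 → |·| = √(20²+15²) = √625 ≈ 25, ∠ = arctan(15/20) ≈ 36.87°
|L| = 10 · 914.12 / 530.33 ≈ 17.237
Gain = 20 log₁₀(17.237) ≈ 24.73 dB
∠L = 0.94° − 81.87° = -80.93°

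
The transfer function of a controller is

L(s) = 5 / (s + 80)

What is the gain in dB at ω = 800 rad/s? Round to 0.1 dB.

-44.1 dB

At s = jω = j800:
pole (s+80): 80 + j800 → |·| = √(80²+800²) = √646400 ≈ 803.99, ∠ = arctan(800/80) ≈ 84.29°
|L| = 5 / 803.99 ≈ 0.006219
Gain = 20 log₁₀(0.006219) ≈ -44.13 dB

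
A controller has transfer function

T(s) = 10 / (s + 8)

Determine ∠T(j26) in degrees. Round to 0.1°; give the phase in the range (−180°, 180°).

-72.9°

At s = jω = j26:
pole (s+8): 8 + j26 → |·| = √(8²+26²) = √740 ≈ 27.203, ∠ = arctan(26/8) ≈ 72.90°
∠T = 0.00° − 72.90° = -72.90°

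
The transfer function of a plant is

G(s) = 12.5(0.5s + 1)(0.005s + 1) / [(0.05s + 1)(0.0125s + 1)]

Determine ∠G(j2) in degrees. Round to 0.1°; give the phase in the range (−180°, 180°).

At ω = 2 rad/s:
zero (1 + j2·0.5) = 1 + j1 → |·| ≈ 1.4142, ∠ ≈ 45.00°
zero (1 + j2·0.005) = 1 + j0.01 → |·| ≈ 1, ∠ ≈ 0.57°
pole (1 + j2·0.05) = 1 + j0.1 → |·| ≈ 1.005, ∠ ≈ 5.71°
pole (1 + j2·0.0125) = 1 + j0.025 → |·| ≈ 1.0003, ∠ ≈ 1.43°
∠G = (45.00° + 0.57°) − (5.71° + 1.43°) = 38.43°

38.4°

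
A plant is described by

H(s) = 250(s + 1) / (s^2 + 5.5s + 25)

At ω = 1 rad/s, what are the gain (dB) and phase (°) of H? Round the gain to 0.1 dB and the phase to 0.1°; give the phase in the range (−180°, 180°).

23.1 dB, 32.1°

At s = jω = j1:
zero (s+1): 1 + j1 → |·| = √(1²+1²) = √2 ≈ 1.4142, ∠ = arctan(1/1) ≈ 45.00°
quadratic: (j1)² + 5.5·j1 + 25 = 24 + j5.5 → |·| ≈ 24.622, ∠ ≈ 12.91°
|H| = 250 · 1.4142 / 24.622 ≈ 14.359
Gain = 20 log₁₀(14.359) ≈ 23.14 dB
∠H = 45.00° − 12.91° = 32.09°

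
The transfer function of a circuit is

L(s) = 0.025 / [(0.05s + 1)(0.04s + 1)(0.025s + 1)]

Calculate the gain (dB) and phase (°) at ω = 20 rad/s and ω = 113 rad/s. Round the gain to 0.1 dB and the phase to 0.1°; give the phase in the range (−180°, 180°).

At ω = 20 rad/s:
pole (1 + j20·0.05) = 1 + j1 → |·| ≈ 1.4142, ∠ ≈ 45.00°
pole (1 + j20·0.04) = 1 + j0.8 → |·| ≈ 1.2806, ∠ ≈ 38.66°
pole (1 + j20·0.025) = 1 + j0.5 → |·| ≈ 1.118, ∠ ≈ 26.57°
|L| = 0.025 · 1 / (1.4142 · 1.2806 · 1.118) ≈ 0.012347
Gain = 20 log₁₀(0.012347) ≈ -38.17 dB
∠L = (0°) − (45.00° + 38.66° + 26.57°) = -110.23°

At ω = 113 rad/s:
pole (1 + j113·0.05) = 1 + j5.65 → |·| ≈ 5.7378, ∠ ≈ 79.96°
pole (1 + j113·0.04) = 1 + j4.52 → |·| ≈ 4.6293, ∠ ≈ 77.52°
pole (1 + j113·0.025) = 1 + j2.825 → |·| ≈ 2.9968, ∠ ≈ 70.51°
|L| = 0.025 · 1 / (5.7378 · 4.6293 · 2.9968) ≈ 0.00031407
Gain = 20 log₁₀(0.00031407) ≈ -70.06 dB
∠L = (0°) − (79.96° + 77.52° + 70.51°) = -227.99° ≡ 132.01° (principal value)

ω = 20: -38.2 dB, -110.2°; ω = 113: -70.1 dB, 132.0°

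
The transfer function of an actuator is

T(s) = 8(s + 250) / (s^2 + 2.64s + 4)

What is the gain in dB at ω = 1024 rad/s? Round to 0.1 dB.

At s = jω = j1024:
zero (s+250): 250 + j1024 → |·| = √(250²+1024²) = √1111076 ≈ 1054.1, ∠ = arctan(1024/250) ≈ 76.28°
quadratic: (j1024)² + 2.64·j1024 + 4 = -1048572 + j2703.36 → |·| ≈ 1.0486e+06, ∠ ≈ 179.85°
|T| = 8 · 1054.1 / 1.0486e+06 ≈ 0.008042
Gain = 20 log₁₀(0.008042) ≈ -41.89 dB

-41.9 dB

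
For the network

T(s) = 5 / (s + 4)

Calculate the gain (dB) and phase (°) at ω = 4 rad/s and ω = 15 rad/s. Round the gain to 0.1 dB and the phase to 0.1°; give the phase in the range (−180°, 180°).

ω = 4: -1.1 dB, -45.0°; ω = 15: -9.8 dB, -75.1°

At s = jω = j4:
pole (s+4): 4 + j4 → |·| = √(4²+4²) = √32 ≈ 5.6569, ∠ = arctan(4/4) ≈ 45.00°
|T| = 5 / 5.6569 ≈ 0.88388
Gain = 20 log₁₀(0.88388) ≈ -1.07 dB
∠T = 0.00° − 45.00° = -45.00°

At s = jω = j15:
pole (s+4): 4 + j15 → |·| = √(4²+15²) = √241 ≈ 15.524, ∠ = arctan(15/4) ≈ 75.07°
|T| = 5 / 15.524 ≈ 0.32208
Gain = 20 log₁₀(0.32208) ≈ -9.84 dB
∠T = 0.00° − 75.07° = -75.07°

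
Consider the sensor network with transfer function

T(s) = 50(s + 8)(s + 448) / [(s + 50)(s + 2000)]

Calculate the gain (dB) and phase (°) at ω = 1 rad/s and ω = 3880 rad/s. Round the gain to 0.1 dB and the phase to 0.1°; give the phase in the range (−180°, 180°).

ω = 1: 5.1 dB, 6.1°; ω = 3880: 33.0 dB, 21.3°

At s = jω = j1:
zero (s+8): 8 + j1 → |·| = √(8²+1²) = √65 ≈ 8.0623, ∠ = arctan(1/8) ≈ 7.13°
zero (s+448): 448 + j1 → |·| = √(448²+1²) = √200705 ≈ 448, ∠ = arctan(1/448) ≈ 0.13°
pole (s+50): 50 + j1 → |·| = √(50²+1²) = √2501 ≈ 50.01, ∠ = arctan(1/50) ≈ 1.15°
pole (s+2000): 2000 + j1 → |·| = √(2000²+1²) = √4000001 ≈ 2000, ∠ = arctan(1/2000) ≈ 0.03°
|T| = 50 · 3611.9 / 1.0002e+05 ≈ 1.8056
Gain = 20 log₁₀(1.8056) ≈ 5.13 dB
∠T = 7.26° − 1.18° = 6.08°

At s = jω = j3880:
zero (s+8): 8 + j3880 → |·| = √(8²+3880²) = √15054464 ≈ 3880, ∠ = arctan(3880/8) ≈ 89.88°
zero (s+448): 448 + j3880 → |·| = √(448²+3880²) = √15255104 ≈ 3905.8, ∠ = arctan(3880/448) ≈ 83.41°
pole (s+50): 50 + j3880 → |·| = √(50²+3880²) = √15056900 ≈ 3880.3, ∠ = arctan(3880/50) ≈ 89.26°
pole (s+2000): 2000 + j3880 → |·| = √(2000²+3880²) = √19054400 ≈ 4365.1, ∠ = arctan(3880/2000) ≈ 62.73°
|T| = 50 · 1.5155e+07 / 1.6938e+07 ≈ 44.737
Gain = 20 log₁₀(44.737) ≈ 33.01 dB
∠T = 173.29° − 151.99° = 21.30°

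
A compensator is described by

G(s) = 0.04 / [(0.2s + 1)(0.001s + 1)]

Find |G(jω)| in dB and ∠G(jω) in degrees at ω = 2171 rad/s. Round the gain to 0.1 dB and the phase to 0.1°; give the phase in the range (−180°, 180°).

-88.3 dB, -155.1°

At ω = 2171 rad/s:
pole (1 + j2171·0.2) = 1 + j434.2 → |·| ≈ 434.2, ∠ ≈ 89.87°
pole (1 + j2171·0.001) = 1 + j2.171 → |·| ≈ 2.3902, ∠ ≈ 65.27°
|G| = 0.04 · 1 / (434.2 · 2.3902) ≈ 3.8542e-05
Gain = 20 log₁₀(3.8542e-05) ≈ -88.28 dB
∠G = (0°) − (89.87° + 65.27°) = -155.14°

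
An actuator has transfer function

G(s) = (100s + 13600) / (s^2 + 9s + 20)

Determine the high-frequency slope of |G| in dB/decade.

-20 dB/decade

Each pole contributes −20 dB/decade at high frequency; each zero contributes +20 dB/decade.
Net: 1 zero(s) − 2 pole(s) → -20 dB/decade.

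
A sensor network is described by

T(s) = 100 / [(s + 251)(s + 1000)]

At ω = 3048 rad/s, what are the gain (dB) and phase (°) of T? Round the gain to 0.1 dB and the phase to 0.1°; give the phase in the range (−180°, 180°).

-99.8 dB, -157.1°

At s = jω = j3048:
pole (s+251): 251 + j3048 → |·| = √(251²+3048²) = √9353305 ≈ 3058.3, ∠ = arctan(3048/251) ≈ 85.29°
pole (s+1000): 1000 + j3048 → |·| = √(1000²+3048²) = √10290304 ≈ 3207.9, ∠ = arctan(3048/1000) ≈ 71.84°
|T| = 100 / 9.8107e+06 ≈ 1.0193e-05
Gain = 20 log₁₀(1.0193e-05) ≈ -99.83 dB
∠T = 0.00° − 157.13° = -157.13°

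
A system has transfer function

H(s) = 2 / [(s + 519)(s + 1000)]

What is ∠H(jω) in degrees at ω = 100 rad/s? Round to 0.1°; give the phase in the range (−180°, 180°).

-16.6°

At s = jω = j100:
pole (s+519): 519 + j100 → |·| = √(519²+100²) = √279361 ≈ 528.55, ∠ = arctan(100/519) ≈ 10.91°
pole (s+1000): 1000 + j100 → |·| = √(1000²+100²) = √1010000 ≈ 1005, ∠ = arctan(100/1000) ≈ 5.71°
∠H = 0.00° − 16.62° = -16.62°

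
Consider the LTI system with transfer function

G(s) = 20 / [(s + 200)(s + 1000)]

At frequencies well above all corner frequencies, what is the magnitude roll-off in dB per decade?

Each pole contributes −20 dB/decade at high frequency; each zero contributes +20 dB/decade.
Net: 0 zero(s) − 2 pole(s) → -40 dB/decade.

-40 dB/decade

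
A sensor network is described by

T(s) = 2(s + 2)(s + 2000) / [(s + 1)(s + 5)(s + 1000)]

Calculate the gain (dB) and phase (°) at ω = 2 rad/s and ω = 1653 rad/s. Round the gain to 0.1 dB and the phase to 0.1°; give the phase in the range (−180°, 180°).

At s = jω = j2:
zero (s+2): 2 + j2 → |·| = √(2²+2²) = √8 ≈ 2.8284, ∠ = arctan(2/2) ≈ 45.00°
zero (s+2000): 2000 + j2 → |·| = √(2000²+2²) = √4000004 ≈ 2000, ∠ = arctan(2/2000) ≈ 0.06°
pole (s+1): 1 + j2 → |·| = √(1²+2²) = √5 ≈ 2.2361, ∠ = arctan(2/1) ≈ 63.43°
pole (s+5): 5 + j2 → |·| = √(5²+2²) = √29 ≈ 5.3852, ∠ = arctan(2/5) ≈ 21.80°
pole (s+1000): 1000 + j2 → |·| = √(1000²+2²) = √1000004 ≈ 1000, ∠ = arctan(2/1000) ≈ 0.11°
|T| = 2 · 5656.8 / 12042 ≈ 0.93951
Gain = 20 log₁₀(0.93951) ≈ -0.54 dB
∠T = 45.06° − 85.34° = -40.28°

At s = jω = j1653:
zero (s+2): 2 + j1653 → |·| = √(2²+1653²) = √2732413 ≈ 1653, ∠ = arctan(1653/2) ≈ 89.93°
zero (s+2000): 2000 + j1653 → |·| = √(2000²+1653²) = √6732409 ≈ 2594.7, ∠ = arctan(1653/2000) ≈ 39.57°
pole (s+1): 1 + j1653 → |·| = √(1²+1653²) = √2732410 ≈ 1653, ∠ = arctan(1653/1) ≈ 89.97°
pole (s+5): 5 + j1653 → |·| = √(5²+1653²) = √2732434 ≈ 1653, ∠ = arctan(1653/5) ≈ 89.83°
pole (s+1000): 1000 + j1653 → |·| = √(1000²+1653²) = √3732409 ≈ 1931.9, ∠ = arctan(1653/1000) ≈ 58.83°
|T| = 2 · 4.289e+06 / 5.2787e+09 ≈ 0.001625
Gain = 20 log₁₀(0.001625) ≈ -55.78 dB
∠T = 129.50° − 238.63° = -109.13°

ω = 2: -0.5 dB, -40.3°; ω = 1653: -55.8 dB, -109.1°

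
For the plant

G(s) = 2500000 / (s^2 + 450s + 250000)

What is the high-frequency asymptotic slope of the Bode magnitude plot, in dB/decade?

-40 dB/decade

Each pole contributes −20 dB/decade at high frequency; each zero contributes +20 dB/decade.
Net: 0 zero(s) − 2 pole(s) → -40 dB/decade.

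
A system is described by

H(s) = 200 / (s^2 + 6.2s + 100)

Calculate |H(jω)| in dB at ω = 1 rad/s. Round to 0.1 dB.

6.1 dB

At s = jω = j1:
quadratic: (j1)² + 6.2·j1 + 100 = 99 + j6.2 → |·| ≈ 99.194, ∠ ≈ 3.58°
|H| = 200 / 99.194 ≈ 2.0163
Gain = 20 log₁₀(2.0163) ≈ 6.09 dB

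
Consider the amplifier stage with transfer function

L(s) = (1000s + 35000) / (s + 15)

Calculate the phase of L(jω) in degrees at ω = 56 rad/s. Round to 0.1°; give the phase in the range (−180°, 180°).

Substitute s = j56:
Numerator: 1000(j56) + 35000 = 35000 + j56000
Denominator: (j56) + 15 = 15 + j56
|N| = √(35000² + 56000²) ≈ 66038, ∠N ≈ 57.99°
|D| = √(15² + 56²) ≈ 57.974, ∠D ≈ 75.00°
∠L = 57.99° − 75.00° = -17.01°

-17.0°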